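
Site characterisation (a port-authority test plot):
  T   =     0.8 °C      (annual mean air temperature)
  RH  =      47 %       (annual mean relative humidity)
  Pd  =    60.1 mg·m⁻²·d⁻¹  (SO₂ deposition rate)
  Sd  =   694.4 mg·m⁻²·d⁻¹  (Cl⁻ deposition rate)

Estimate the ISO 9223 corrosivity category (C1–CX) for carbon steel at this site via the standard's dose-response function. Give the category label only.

carbon steel: temperature factor f = +0.150·(-9.2) = -1.3800
  sulphur-dioxide contribution → 9.592 μm/a
  chloride contribution → 28.7 μm/a
  total first-year rate 38.29 μm/a
ISO 9223 Table 2 (carbon steel): 25 < 38.3 ≤ 50 μm/a ⇒ C3

C3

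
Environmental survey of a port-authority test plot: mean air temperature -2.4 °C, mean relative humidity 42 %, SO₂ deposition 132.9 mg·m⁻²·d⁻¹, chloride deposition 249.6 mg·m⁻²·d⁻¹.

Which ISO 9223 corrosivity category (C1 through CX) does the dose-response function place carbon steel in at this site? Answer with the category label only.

C2

carbon steel: temperature factor f = +0.150·(-12.4) = -1.8600
  Pd branch = 1.77·Pd^0.52·e^(0.02·RH+f) = 8.114 μm/a
  Sd branch = 0.102·Sd^0.62·e^(0.033·RH+0.04·T) = 11.35 μm/a
  sum: 8.114 + 11.35 → r_corr = 19.47 μm/a
19.5 μm/a falls in (1.3, 25] for carbon steel → category C2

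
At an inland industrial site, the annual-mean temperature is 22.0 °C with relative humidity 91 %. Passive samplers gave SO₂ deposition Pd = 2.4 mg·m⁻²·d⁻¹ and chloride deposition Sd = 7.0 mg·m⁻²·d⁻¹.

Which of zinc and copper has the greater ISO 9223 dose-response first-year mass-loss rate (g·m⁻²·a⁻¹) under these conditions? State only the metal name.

copper

zinc: T>10 °C ⇒ hinge -0.071·(22.0−10) = -0.8520
  SO₂ term: 0.0129·2.4^0.44·exp(0.046·91-0.8520) = 0.5319
  Sd branch = 0.0175·Sd^0.57·e^(0.008·RH+0.085·T) = 0.7129 μm/a
  r_corr = 0.5319 + 0.7129 = 1.245 μm/a
  mass loss = 1.245 μm/a × 7.14 g/cm³ = 8.888 g·m⁻²·a⁻¹
copper: temperature factor f = -0.080·(12.0) = -0.9600
  Pd branch = 0.0053·Pd^0.26·e^(0.059·RH+f) = 0.5469 μm/a
  Sd branch = 0.01025·Sd^0.27·e^(0.036·RH+0.049·T) = 1.348 μm/a
  r_corr = 0.5469 + 1.348 = 1.895 μm/a
  mass loss = 1.895 μm/a × 8.96 g/cm³ = 16.98 g·m⁻²·a⁻¹
Ordering by g·m⁻²·a⁻¹: copper (17) > zinc (8.89)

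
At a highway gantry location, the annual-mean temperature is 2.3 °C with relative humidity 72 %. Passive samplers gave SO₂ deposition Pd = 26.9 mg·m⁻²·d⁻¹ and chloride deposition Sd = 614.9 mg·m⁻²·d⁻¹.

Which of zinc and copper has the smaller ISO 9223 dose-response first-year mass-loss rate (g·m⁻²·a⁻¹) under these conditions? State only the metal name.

zinc: f(T) = +0.038·(T−10) [T≤10 °C] = -0.2926
  sulphur-dioxide contribution → 1.125 μm/a
  chloride contribution → 1.471 μm/a
  total first-year rate 2.596 μm/a
  mass loss = 2.596 μm/a × 7.14 g/cm³ = 18.53 g·m⁻²·a⁻¹
copper: T≤10 °C ⇒ hinge +0.126·(2.3−10) = -0.9702
  sulphur-dioxide contribution → 0.3308 μm/a
  chloride contribution → 0.8676 μm/a
  ⇒ r_corr(copper) = 1.198 μm/a
  mass loss = 1.198 μm/a × 8.96 g/cm³ = 10.74 g·m⁻²·a⁻¹
Ordering by g·m⁻²·a⁻¹: zinc (18.5) > copper (10.7)

copper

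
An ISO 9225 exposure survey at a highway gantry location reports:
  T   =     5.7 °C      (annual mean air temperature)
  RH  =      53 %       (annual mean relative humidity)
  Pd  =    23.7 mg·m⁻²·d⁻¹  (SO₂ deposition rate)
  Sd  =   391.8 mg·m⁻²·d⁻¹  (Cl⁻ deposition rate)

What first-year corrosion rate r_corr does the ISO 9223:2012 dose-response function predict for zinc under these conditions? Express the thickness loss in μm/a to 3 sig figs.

zinc: f(T) = +0.038·(T−10) [T≤10 °C] = -0.1634
  SO₂ term: 0.0129·23.7^0.44·exp(0.046·53-0.1634) = 0.505
  Cl⁻ term: 0.0175·391.8^0.57·exp(0.008·53+0.085·5.7) = 1.305
  sum: 0.505 + 1.305 → r_corr = 1.81 μm/a

r_corr = 1.81 μm/a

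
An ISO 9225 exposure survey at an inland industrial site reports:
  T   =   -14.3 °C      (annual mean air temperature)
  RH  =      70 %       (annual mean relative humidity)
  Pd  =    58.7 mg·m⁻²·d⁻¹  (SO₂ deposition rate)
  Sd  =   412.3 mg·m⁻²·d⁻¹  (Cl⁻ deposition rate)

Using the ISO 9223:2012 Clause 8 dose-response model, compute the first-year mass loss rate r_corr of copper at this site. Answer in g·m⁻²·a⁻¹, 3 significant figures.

copper: temperature factor f = +0.126·(-24.3) = -3.0618
  sulphur-dioxide contribution → 0.04447 μm/a
  chloride contribution → 0.3213 μm/a
  total first-year rate 0.3658 μm/a
Convert to mass loss: 0.3658 μm/a × 8.96 g/cm³ = 3.277 g·m⁻²·a⁻¹

r_corr = 3.28 g·m⁻²·a⁻¹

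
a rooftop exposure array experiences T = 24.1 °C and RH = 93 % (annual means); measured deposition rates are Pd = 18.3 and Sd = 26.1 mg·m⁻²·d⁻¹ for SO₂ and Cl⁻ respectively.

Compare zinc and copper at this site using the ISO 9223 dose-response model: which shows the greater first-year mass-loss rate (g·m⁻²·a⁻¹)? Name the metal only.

copper

zinc: T>10 °C ⇒ hinge -0.071·(24.1−10) = -1.0011
  sulphur-dioxide contribution → 1.228 μm/a
  chloride contribution → 1.834 μm/a
  total first-year rate 3.062 μm/a
  mass loss = 3.062 μm/a × 7.14 g/cm³ = 21.86 g·m⁻²·a⁻¹
copper: f(T) = -0.080·(T−10) [T>10 °C] = -1.1280
  sulphur-dioxide contribution → 0.8823 μm/a
  chloride contribution → 2.291 μm/a
  ⇒ r_corr(copper) = 3.174 μm/a
  mass loss = 3.174 μm/a × 8.96 g/cm³ = 28.44 g·m⁻²·a⁻¹
Ordering by g·m⁻²·a⁻¹: copper (28.4) > zinc (21.9)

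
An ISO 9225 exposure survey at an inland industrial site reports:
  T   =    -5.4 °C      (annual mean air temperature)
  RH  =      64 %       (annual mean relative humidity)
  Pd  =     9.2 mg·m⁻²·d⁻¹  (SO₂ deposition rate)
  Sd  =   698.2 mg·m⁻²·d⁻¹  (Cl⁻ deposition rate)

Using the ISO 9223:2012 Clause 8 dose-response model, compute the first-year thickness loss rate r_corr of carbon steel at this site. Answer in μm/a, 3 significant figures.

carbon steel: T≤10 °C ⇒ hinge +0.150·(-5.4−10) = -2.3100
  sulphur-dioxide contribution → 2.004 μm/a
  chloride contribution → 39.38 μm/a
  total first-year rate 41.38 μm/a

r_corr = 41.4 μm/a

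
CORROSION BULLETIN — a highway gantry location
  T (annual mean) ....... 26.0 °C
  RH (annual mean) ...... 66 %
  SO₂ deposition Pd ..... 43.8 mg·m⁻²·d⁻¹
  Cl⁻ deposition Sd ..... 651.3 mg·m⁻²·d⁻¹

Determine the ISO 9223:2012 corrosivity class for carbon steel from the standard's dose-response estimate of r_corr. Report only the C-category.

carbon steel: T>10 °C ⇒ hinge -0.054·(26.0−10) = -0.8640
  Pd branch = 1.77·Pd^0.52·e^(0.02·RH+f) = 19.93 μm/a
  Sd branch = 0.102·Sd^0.62·e^(0.033·RH+0.04·T) = 141.5 μm/a
  r_corr = 19.93 + 141.5 = 161.4 μm/a
Category bounds: 80…200 μm/a bracket r_corr ⇒ C5

C5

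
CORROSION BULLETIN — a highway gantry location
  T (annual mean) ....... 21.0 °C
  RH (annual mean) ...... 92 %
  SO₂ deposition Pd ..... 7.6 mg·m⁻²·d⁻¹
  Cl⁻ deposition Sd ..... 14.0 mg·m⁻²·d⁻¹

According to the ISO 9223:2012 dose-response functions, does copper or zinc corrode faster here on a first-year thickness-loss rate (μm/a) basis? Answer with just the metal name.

copper

copper: f(T) = -0.080·(T−10) [T>10 °C] = -0.8800
  Pd branch = 0.0053·Pd^0.26·e^(0.059·RH+f) = 0.8481 μm/a
  Cl⁻ term: 0.01025·14.0^0.27·exp(0.036·92+0.049·21.0) = 1.605
  sum: 0.8481 + 1.605 → r_corr = 2.453 μm/a
zinc: f(T) = -0.071·(T−10) [T>10 °C] = -0.7810
  Pd branch = 0.0129·Pd^0.44·e^(0.046·RH+f) = 0.9929 μm/a
  Cl⁻ term: 0.0175·14.0^0.57·exp(0.008·92+0.085·21.0) = 0.9799
  sum: 0.9929 + 0.9799 → r_corr = 1.973 μm/a
Ordering by μm/a: copper (2.45) > zinc (1.97)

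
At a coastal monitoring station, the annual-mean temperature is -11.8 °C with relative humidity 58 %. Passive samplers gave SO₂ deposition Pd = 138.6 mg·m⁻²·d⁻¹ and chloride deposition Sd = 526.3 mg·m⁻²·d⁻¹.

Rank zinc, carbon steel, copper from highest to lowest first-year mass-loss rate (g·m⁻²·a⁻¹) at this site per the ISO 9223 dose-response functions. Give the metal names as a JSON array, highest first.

["carbon steel", "zinc", "copper"]

zinc: temperature factor f = +0.038·(-21.8) = -0.8284
  sulphur-dioxide contribution → 0.711 μm/a
  chloride contribution → 0.3631 μm/a
  ⇒ r_corr(zinc) = 1.074 μm/a
  mass loss = 1.074 μm/a × 7.14 g/cm³ = 7.67 g·m⁻²·a⁻¹
carbon steel: temperature factor f = +0.150·(-21.8) = -3.2700
  sulphur-dioxide contribution → 2.788 μm/a
  chloride contribution → 20.99 μm/a
  ⇒ r_corr(carbon steel) = 23.78 μm/a
  mass loss = 23.78 μm/a × 7.85 g/cm³ = 186.7 g·m⁻²·a⁻¹
copper: temperature factor f = +0.126·(-21.8) = -2.7468
  sulphur-dioxide contribution → 0.03753 μm/a
  chloride contribution → 0.2519 μm/a
  total first-year rate 0.2894 μm/a
  mass loss = 0.2894 μm/a × 8.96 g/cm³ = 2.593 g·m⁻²·a⁻¹
Ordering by g·m⁻²·a⁻¹: carbon steel (187) > zinc (7.67) > copper (2.59)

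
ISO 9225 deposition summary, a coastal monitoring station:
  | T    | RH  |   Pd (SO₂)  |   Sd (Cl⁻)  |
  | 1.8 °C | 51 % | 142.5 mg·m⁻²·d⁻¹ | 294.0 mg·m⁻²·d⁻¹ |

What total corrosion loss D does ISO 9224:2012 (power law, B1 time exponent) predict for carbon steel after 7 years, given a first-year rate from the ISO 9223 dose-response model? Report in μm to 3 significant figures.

carbon steel: temperature factor f = +0.150·(-8.2) = -1.2300
  Pd branch = 1.77·Pd^0.52·e^(0.02·RH+f) = 18.91 μm/a
  Cl⁻ term: 0.102·294.0^0.62·exp(0.033·51+0.04·1.8) = 20.01
  sum: 18.91 + 20.01 → r_corr = 38.92 μm/a
Power-law: D(7) = r_corr · 7^0.523
  D(7) = 38.92 × 7^0.523 = 38.92 × 2.767 = 107.7 μm

D(7) = 108 μm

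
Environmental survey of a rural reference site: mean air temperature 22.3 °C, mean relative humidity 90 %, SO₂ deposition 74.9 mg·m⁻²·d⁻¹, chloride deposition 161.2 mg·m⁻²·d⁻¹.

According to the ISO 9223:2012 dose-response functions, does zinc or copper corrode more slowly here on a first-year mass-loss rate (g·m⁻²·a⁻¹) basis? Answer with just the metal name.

copper

zinc: temperature factor f = -0.071·(12.3) = -0.8733
  SO₂ term: 0.0129·74.9^0.44·exp(0.046·90-0.8733) = 2.26
  Cl⁻ term: 0.0175·161.2^0.57·exp(0.008·90+0.085·22.3) = 4.336
  r_corr = 2.26 + 4.336 = 6.596 μm/a
  mass loss = 6.596 μm/a × 7.14 g/cm³ = 47.1 g·m⁻²·a⁻¹
copper: T>10 °C ⇒ hinge -0.080·(22.3−10) = -0.9840
  SO₂ term: 0.0053·74.9^0.26·exp(0.059·90-0.9840) = 1.231
  Cl⁻ term: 0.01025·161.2^0.27·exp(0.036·90+0.049·22.3) = 3.079
  r_corr = 1.231 + 3.079 = 4.31 μm/a
  mass loss = 4.31 μm/a × 8.96 g/cm³ = 38.62 g·m⁻²·a⁻¹
Ordering by g·m⁻²·a⁻¹: zinc (47.1) > copper (38.6)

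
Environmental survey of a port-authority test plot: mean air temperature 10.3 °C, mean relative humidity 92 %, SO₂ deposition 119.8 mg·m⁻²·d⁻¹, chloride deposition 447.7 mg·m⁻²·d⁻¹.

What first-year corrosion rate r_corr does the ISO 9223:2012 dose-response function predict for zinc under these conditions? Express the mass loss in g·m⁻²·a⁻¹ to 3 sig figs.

r_corr = 71.3 g·m⁻²·a⁻¹

zinc: T>10 °C ⇒ hinge -0.071·(10.3−10) = -0.0213
  sulphur-dioxide contribution → 7.142 μm/a
  chloride contribution → 2.844 μm/a
  ⇒ r_corr(zinc) = 9.986 μm/a
Convert to mass loss: 9.986 μm/a × 7.14 g/cm³ = 71.3 g·m⁻²·a⁻¹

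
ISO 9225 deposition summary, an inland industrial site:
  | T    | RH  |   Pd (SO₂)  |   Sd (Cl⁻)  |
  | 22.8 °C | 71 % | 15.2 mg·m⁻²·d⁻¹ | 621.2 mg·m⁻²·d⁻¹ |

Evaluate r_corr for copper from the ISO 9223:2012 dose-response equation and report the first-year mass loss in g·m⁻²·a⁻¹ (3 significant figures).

copper: T>10 °C ⇒ hinge -0.080·(22.8−10) = -1.0240
  SO₂ term: 0.0053·15.2^0.26·exp(0.059·71-1.0240) = 0.2547
  Cl⁻ term: 0.01025·621.2^0.27·exp(0.036·71+0.049·22.8) = 2.292
  r_corr = 0.2547 + 2.292 = 2.546 μm/a
Convert to mass loss: 2.546 μm/a × 8.96 g/cm³ = 22.82 g·m⁻²·a⁻¹

r_corr = 22.8 g·m⁻²·a⁻¹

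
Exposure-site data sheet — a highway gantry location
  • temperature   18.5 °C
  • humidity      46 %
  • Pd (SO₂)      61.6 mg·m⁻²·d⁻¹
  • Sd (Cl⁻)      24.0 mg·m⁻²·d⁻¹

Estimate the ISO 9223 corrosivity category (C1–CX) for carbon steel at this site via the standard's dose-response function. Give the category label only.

C3

carbon steel: f(T) = -0.054·(T−10) [T>10 °C] = -0.4590
  SO₂ term: 1.77·61.6^0.52·exp(0.02·46-0.4590) = 23.92
  Cl⁻ term: 0.102·24.0^0.62·exp(0.033·46+0.04·18.5) = 6.998
  sum: 23.92 + 6.998 → r_corr = 30.92 μm/a
Category bounds: 25…50 μm/a bracket r_corr ⇒ C3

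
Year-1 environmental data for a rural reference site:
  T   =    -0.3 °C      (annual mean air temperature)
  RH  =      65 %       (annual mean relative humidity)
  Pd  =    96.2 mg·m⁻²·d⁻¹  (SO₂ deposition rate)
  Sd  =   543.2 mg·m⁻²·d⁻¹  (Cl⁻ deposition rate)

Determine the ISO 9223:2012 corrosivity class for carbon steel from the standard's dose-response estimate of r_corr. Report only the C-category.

C4

carbon steel: temperature factor f = +0.150·(-10.3) = -1.5450
  sulphur-dioxide contribution → 14.89 μm/a
  chloride contribution → 42.72 μm/a
  total first-year rate 57.61 μm/a
ISO 9223 Table 2 (carbon steel): 50 < 57.6 ≤ 80 μm/a ⇒ C4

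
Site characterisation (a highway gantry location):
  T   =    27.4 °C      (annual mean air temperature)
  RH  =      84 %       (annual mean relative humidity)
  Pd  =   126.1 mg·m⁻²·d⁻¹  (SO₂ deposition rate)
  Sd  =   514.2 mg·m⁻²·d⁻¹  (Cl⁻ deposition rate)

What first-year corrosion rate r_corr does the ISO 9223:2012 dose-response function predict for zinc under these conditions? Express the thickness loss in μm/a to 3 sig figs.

r_corr = 13.9 μm/a

zinc: temperature factor f = -0.071·(17.4) = -1.2354
  sulphur-dioxide contribution → 1.501 μm/a
  chloride contribution → 12.35 μm/a
  ⇒ r_corr(zinc) = 13.85 μm/a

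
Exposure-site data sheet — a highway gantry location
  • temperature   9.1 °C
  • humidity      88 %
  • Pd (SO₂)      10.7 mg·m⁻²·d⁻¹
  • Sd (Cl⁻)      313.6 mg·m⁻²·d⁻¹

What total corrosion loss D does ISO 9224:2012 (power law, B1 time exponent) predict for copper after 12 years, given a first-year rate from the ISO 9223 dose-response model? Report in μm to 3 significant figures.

copper: f(T) = +0.126·(T−10) [T≤10 °C] = -0.1134
  SO₂ term: 0.0053·10.7^0.26·exp(0.059·88-0.1134) = 1.576
  Sd branch = 0.01025·Sd^0.27·e^(0.036·RH+0.049·T) = 1.796 μm/a
  r_corr = 1.576 + 1.796 = 3.372 μm/a
ISO 9224: D(t) = r_corr · t^b with b = 0.667 (copper, B1)
  D(12) = 3.372 × 12^0.667 = 3.372 × 5.246 = 17.69 μm

D(12) = 17.7 μm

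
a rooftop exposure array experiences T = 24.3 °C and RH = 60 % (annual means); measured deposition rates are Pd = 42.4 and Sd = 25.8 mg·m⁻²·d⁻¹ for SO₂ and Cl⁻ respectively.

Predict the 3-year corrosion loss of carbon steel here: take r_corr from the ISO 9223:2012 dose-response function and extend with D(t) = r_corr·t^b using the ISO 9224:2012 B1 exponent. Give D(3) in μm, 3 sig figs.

D(3) = 59.9 μm

carbon steel: temperature factor f = -0.054·(14.3) = -0.7722
  Pd branch = 1.77·Pd^0.52·e^(0.02·RH+f) = 19.05 μm/a
  Sd branch = 0.102·Sd^0.62·e^(0.033·RH+0.04·T) = 14.65 μm/a
  sum: 19.05 + 14.65 → r_corr = 33.7 μm/a
ISO 9224: D(t) = r_corr · t^b with b = 0.523 (carbon steel, B1)
  D(3) = 33.7 × 3^0.523 = 33.7 × 1.776 = 59.87 μm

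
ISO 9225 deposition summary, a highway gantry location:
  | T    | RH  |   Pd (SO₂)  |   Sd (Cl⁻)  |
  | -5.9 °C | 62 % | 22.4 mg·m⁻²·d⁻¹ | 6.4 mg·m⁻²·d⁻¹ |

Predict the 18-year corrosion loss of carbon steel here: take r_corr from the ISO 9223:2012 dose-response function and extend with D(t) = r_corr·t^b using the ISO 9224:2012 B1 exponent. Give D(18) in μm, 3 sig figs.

D(18) = 21.8 μm

carbon steel: T≤10 °C ⇒ hinge +0.150·(-5.9−10) = -2.3850
  Pd branch = 1.77·Pd^0.52·e^(0.02·RH+f) = 2.837 μm/a
  Cl⁻ term: 0.102·6.4^0.62·exp(0.033·62+0.04·-5.9) = 1.97
  sum: 2.837 + 1.97 → r_corr = 4.807 μm/a
Long-term exponent b (ISO 9224 Table 2, B1) = 0.523
  D(18) = 4.807 × 18^0.523 = 4.807 × 4.534 = 21.8 μm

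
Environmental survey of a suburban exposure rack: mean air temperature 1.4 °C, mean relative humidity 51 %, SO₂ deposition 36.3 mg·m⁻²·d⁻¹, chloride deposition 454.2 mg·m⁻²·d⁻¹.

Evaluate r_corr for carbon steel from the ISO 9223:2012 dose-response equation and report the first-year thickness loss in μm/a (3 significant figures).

r_corr = 34.5 μm/a

carbon steel: temperature factor f = +0.150·(-8.6) = -1.2900
  Pd branch = 1.77·Pd^0.52·e^(0.02·RH+f) = 8.747 μm/a
  Sd branch = 0.102·Sd^0.62·e^(0.033·RH+0.04·T) = 25.78 μm/a
  sum: 8.747 + 25.78 → r_corr = 34.53 μm/a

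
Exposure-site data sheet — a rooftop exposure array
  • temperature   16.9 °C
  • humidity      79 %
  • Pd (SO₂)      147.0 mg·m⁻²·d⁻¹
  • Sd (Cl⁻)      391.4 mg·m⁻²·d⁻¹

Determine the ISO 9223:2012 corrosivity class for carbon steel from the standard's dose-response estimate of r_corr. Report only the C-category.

carbon steel: T>10 °C ⇒ hinge -0.054·(16.9−10) = -0.3726
  sulphur-dioxide contribution → 79.31 μm/a
  chloride contribution → 110.1 μm/a
  ⇒ r_corr(carbon steel) = 189.4 μm/a
ISO 9223 Table 2 (carbon steel): 80 < 189 ≤ 200 μm/a ⇒ C5

C5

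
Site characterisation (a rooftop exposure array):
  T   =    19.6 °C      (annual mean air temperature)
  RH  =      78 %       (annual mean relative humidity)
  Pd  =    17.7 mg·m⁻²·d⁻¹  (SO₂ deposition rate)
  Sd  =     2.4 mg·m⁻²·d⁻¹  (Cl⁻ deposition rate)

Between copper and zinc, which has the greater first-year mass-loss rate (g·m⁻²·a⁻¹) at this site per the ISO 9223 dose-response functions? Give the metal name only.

copper

copper: T>10 °C ⇒ hinge -0.080·(19.6−10) = -0.7680
  SO₂ term: 0.0053·17.7^0.26·exp(0.059·78-0.7680) = 0.5174
  Cl⁻ term: 0.01025·2.4^0.27·exp(0.036·78+0.049·19.6) = 0.5623
  sum: 0.5174 + 0.5623 → r_corr = 1.08 μm/a
  mass loss = 1.08 μm/a × 8.96 g/cm³ = 9.674 g·m⁻²·a⁻¹
zinc: T>10 °C ⇒ hinge -0.071·(19.6−10) = -0.6816
  SO₂ term: 0.0129·17.7^0.44·exp(0.046·78-0.6816) = 0.8355
  Cl⁻ term: 0.0175·2.4^0.57·exp(0.008·78+0.085·19.6) = 0.2846
  sum: 0.8355 + 0.2846 → r_corr = 1.12 μm/a
  mass loss = 1.12 μm/a × 7.14 g/cm³ = 7.998 g·m⁻²·a⁻¹
Ordering by g·m⁻²·a⁻¹: copper (9.67) > zinc (8)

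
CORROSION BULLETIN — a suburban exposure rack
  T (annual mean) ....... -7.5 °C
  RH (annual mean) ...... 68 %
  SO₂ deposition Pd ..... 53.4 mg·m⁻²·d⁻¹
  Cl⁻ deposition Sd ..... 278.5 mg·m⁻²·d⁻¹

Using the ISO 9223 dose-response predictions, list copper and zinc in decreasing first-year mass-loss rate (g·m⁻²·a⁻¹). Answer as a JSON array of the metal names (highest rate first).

["zinc", "copper"]

copper: f(T) = +0.126·(T−10) [T≤10 °C] = -2.2050
  sulphur-dioxide contribution → 0.09083 μm/a
  chloride contribution → 0.3753 μm/a
  total first-year rate 0.4661 μm/a
  mass loss = 0.4661 μm/a × 8.96 g/cm³ = 4.176 g·m⁻²·a⁻¹
zinc: f(T) = +0.038·(T−10) [T≤10 °C] = -0.6650
  sulphur-dioxide contribution → 0.8717 μm/a
  chloride contribution → 0.3944 μm/a
  total first-year rate 1.266 μm/a
  mass loss = 1.266 μm/a × 7.14 g/cm³ = 9.04 g·m⁻²·a⁻¹
Ordering by g·m⁻²·a⁻¹: zinc (9.04) > copper (4.18)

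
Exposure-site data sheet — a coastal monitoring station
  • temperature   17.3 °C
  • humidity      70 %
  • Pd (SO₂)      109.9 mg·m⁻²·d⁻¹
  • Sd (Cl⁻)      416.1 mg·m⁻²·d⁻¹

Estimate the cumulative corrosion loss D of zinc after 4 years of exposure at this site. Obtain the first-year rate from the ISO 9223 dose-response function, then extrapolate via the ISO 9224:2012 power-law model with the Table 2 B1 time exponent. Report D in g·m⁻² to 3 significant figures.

D(4) = 125 g·m⁻²

zinc: f(T) = -0.071·(T−10) [T>10 °C] = -0.5183
  SO₂ term: 0.0129·109.9^0.44·exp(0.046·70-0.5183) = 1.52
  Sd branch = 0.0175·Sd^0.57·e^(0.008·RH+0.085·T) = 4.148 μm/a
  sum: 1.52 + 4.148 → r_corr = 5.668 μm/a
Power-law: D(4) = r_corr · 4^0.813
  D(4) = 5.668 × 4^0.813 = 5.668 × 3.087 = 17.5 μm
  Mass loss = 17.5 μm × 7.14 g/cm³ = 124.9 g·m⁻²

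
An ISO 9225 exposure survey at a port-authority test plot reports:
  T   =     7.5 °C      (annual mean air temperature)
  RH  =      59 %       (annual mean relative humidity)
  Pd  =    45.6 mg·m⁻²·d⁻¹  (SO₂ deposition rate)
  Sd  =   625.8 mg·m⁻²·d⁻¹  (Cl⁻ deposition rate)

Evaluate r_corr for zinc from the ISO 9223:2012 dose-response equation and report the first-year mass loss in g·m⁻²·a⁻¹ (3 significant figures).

r_corr = 21.7 g·m⁻²·a⁻¹

zinc: f(T) = +0.038·(T−10) [T≤10 °C] = -0.0950
  sulphur-dioxide contribution → 0.9505 μm/a
  chloride contribution → 2.084 μm/a
  total first-year rate 3.034 μm/a
Convert to mass loss: 3.034 μm/a × 7.14 g/cm³ = 21.66 g·m⁻²·a⁻¹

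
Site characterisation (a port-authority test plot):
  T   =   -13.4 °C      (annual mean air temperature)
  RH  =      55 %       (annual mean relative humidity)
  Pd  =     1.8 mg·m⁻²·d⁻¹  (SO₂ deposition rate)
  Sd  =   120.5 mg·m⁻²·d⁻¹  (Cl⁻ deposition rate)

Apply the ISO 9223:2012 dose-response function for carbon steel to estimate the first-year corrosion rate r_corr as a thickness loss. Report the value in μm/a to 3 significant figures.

carbon steel: temperature factor f = +0.150·(-23.4) = -3.5100
  sulphur-dioxide contribution → 0.2158 μm/a
  chloride contribution → 7.149 μm/a
  ⇒ r_corr(carbon steel) = 7.365 μm/a

r_corr = 7.37 μm/a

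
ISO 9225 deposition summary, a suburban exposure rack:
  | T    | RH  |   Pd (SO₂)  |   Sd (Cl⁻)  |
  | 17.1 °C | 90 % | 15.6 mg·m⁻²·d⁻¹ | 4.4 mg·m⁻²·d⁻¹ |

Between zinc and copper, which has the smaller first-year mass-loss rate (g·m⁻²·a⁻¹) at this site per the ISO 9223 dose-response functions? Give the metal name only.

zinc: T>10 °C ⇒ hinge -0.071·(17.1−10) = -0.5041
  sulphur-dioxide contribution → 1.639 μm/a
  chloride contribution → 0.3579 μm/a
  ⇒ r_corr(zinc) = 1.997 μm/a
  mass loss = 1.997 μm/a × 7.14 g/cm³ = 14.26 g·m⁻²·a⁻¹
copper: temperature factor f = -0.080·(7.1) = -0.5680
  sulphur-dioxide contribution → 1.241 μm/a
  chloride contribution → 0.9025 μm/a
  total first-year rate 2.144 μm/a
  mass loss = 2.144 μm/a × 8.96 g/cm³ = 19.21 g·m⁻²·a⁻¹
Ordering by g·m⁻²·a⁻¹: copper (19.2) > zinc (14.3)

zinc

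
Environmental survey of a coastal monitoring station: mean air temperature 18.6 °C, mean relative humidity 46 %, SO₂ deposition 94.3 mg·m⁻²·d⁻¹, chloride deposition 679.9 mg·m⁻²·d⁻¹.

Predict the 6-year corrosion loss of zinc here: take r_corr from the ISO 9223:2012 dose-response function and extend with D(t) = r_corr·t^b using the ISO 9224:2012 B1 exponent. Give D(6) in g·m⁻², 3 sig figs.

zinc: T>10 °C ⇒ hinge -0.071·(18.6−10) = -0.6106
  Pd branch = 0.0129·Pd^0.44·e^(0.046·RH+f) = 0.4297 μm/a
  Cl⁻ term: 0.0175·679.9^0.57·exp(0.008·46+0.085·18.6) = 5.058
  sum: 0.4297 + 5.058 → r_corr = 5.488 μm/a
Long-term exponent b (ISO 9224 Table 2, B1) = 0.813
  D(6) = 5.488 × 6^0.813 = 5.488 × 4.292 = 23.55 μm
  Mass loss = 23.55 μm × 7.14 g/cm³ = 168.2 g·m⁻²

D(6) = 168 g·m⁻²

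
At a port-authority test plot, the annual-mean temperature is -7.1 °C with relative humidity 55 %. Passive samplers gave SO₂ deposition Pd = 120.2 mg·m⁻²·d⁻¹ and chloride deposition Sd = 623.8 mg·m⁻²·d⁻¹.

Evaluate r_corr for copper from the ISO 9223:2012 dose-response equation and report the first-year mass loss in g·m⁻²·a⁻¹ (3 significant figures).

r_corr = 3.16 g·m⁻²·a⁻¹

copper: T≤10 °C ⇒ hinge +0.126·(-7.1−10) = -2.1546
  SO₂ term: 0.0053·120.2^0.26·exp(0.059·55-2.1546) = 0.05478
  Cl⁻ term: 0.01025·623.8^0.27·exp(0.036·55+0.049·-7.1) = 0.298
  r_corr = 0.05478 + 0.298 = 0.3528 μm/a
Convert to mass loss: 0.3528 μm/a × 8.96 g/cm³ = 3.161 g·m⁻²·a⁻¹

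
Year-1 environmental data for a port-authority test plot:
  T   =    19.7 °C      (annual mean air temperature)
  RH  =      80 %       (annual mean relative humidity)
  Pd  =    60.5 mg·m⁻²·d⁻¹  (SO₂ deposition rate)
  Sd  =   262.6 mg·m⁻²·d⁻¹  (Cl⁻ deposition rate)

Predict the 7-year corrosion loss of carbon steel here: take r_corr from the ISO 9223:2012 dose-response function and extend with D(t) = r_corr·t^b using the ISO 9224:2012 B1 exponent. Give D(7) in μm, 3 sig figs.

D(7) = 396 μm

carbon steel: temperature factor f = -0.054·(9.7) = -0.5238
  sulphur-dioxide contribution → 43.84 μm/a
  chloride contribution → 99.39 μm/a
  total first-year rate 143.2 μm/a
Power-law: D(7) = r_corr · 7^0.523
  D(7) = 143.2 × 7^0.523 = 143.2 × 2.767 = 396.3 μm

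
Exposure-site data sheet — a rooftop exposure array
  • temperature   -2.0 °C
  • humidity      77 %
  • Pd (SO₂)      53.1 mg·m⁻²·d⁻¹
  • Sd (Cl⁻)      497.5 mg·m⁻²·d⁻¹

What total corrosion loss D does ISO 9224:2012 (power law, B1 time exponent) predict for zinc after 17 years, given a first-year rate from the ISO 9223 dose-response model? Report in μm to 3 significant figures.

D(17) = 25.7 μm

zinc: temperature factor f = +0.038·(-12.0) = -0.4560
  SO₂ term: 0.0129·53.1^0.44·exp(0.046·77-0.4560) = 1.621
  Cl⁻ term: 0.0175·497.5^0.57·exp(0.008·77+0.085·-2.0) = 0.9417
  sum: 1.621 + 0.9417 → r_corr = 2.563 μm/a
Long-term exponent b (ISO 9224 Table 2, B1) = 0.813
  D(17) = 2.563 × 17^0.813 = 2.563 × 10.01 = 25.65 μm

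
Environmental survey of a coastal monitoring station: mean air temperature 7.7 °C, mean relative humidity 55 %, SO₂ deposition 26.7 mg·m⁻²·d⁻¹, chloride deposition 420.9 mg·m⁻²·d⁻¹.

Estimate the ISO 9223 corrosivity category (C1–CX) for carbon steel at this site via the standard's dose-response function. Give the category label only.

C4

carbon steel: temperature factor f = +0.150·(-2.3) = -0.3450
  Pd branch = 1.77·Pd^0.52·e^(0.02·RH+f) = 20.78 μm/a
  Sd branch = 0.102·Sd^0.62·e^(0.033·RH+0.04·T) = 36.11 μm/a
  r_corr = 20.78 + 36.11 = 56.89 μm/a
Category bounds: 50…80 μm/a bracket r_corr ⇒ C4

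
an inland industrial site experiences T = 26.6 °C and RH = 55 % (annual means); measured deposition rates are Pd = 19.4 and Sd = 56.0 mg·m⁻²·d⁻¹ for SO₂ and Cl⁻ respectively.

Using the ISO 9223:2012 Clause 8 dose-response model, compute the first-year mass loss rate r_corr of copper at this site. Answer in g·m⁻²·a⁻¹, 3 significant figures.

copper: temperature factor f = -0.080·(16.6) = -1.3280
  SO₂ term: 0.0053·19.4^0.26·exp(0.059·55-1.3280) = 0.07792
  Sd branch = 0.01025·Sd^0.27·e^(0.036·RH+0.049·T) = 0.8104 μm/a
  r_corr = 0.07792 + 0.8104 = 0.8883 μm/a
Convert to mass loss: 0.8883 μm/a × 8.96 g/cm³ = 7.959 g·m⁻²·a⁻¹

r_corr = 7.96 g·m⁻²·a⁻¹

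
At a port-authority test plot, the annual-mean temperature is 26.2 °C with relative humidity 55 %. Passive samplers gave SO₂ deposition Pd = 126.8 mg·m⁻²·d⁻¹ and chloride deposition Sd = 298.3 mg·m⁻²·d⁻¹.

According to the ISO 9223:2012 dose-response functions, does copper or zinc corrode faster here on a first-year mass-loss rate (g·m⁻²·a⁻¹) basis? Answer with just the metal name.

zinc

copper: f(T) = -0.080·(T−10) [T>10 °C] = -1.2960
  sulphur-dioxide contribution → 0.1311 μm/a
  chloride contribution → 1.248 μm/a
  ⇒ r_corr(copper) = 1.379 μm/a
  mass loss = 1.379 μm/a × 8.96 g/cm³ = 12.36 g·m⁻²·a⁻¹
zinc: f(T) = -0.071·(T−10) [T>10 °C] = -1.1502
  sulphur-dioxide contribution → 0.4317 μm/a
  chloride contribution → 6.484 μm/a
  ⇒ r_corr(zinc) = 6.916 μm/a
  mass loss = 6.916 μm/a × 7.14 g/cm³ = 49.38 g·m⁻²·a⁻¹
Ordering by g·m⁻²·a⁻¹: zinc (49.4) > copper (12.4)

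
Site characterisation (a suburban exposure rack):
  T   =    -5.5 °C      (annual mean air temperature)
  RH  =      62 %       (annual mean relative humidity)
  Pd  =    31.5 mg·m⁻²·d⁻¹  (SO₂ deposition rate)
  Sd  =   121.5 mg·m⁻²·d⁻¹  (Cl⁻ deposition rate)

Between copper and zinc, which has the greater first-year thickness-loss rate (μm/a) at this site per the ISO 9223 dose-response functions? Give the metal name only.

copper: f(T) = +0.126·(T−10) [T≤10 °C] = -1.9530
  SO₂ term: 0.0053·31.5^0.26·exp(0.059·62-1.9530) = 0.0715
  Sd branch = 0.01025·Sd^0.27·e^(0.036·RH+0.049·T) = 0.2666 μm/a
  r_corr = 0.0715 + 0.2666 = 0.3381 μm/a
zinc: f(T) = +0.038·(T−10) [T≤10 °C] = -0.5890
  SO₂ term: 0.0129·31.5^0.44·exp(0.046·62-0.5890) = 0.5658
  Sd branch = 0.0175·Sd^0.57·e^(0.008·RH+0.085·T) = 0.2777 μm/a
  r_corr = 0.5658 + 0.2777 = 0.8435 μm/a
Ordering by μm/a: zinc (0.844) > copper (0.338)

zinc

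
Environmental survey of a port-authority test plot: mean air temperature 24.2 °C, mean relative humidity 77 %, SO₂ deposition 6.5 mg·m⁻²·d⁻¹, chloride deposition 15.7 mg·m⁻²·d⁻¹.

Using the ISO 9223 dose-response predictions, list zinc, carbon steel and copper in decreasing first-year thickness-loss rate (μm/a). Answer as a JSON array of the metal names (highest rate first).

zinc: temperature factor f = -0.071·(14.2) = -1.0082
  SO₂ term: 0.0129·6.5^0.44·exp(0.046·77-1.0082) = 0.3704
  Cl⁻ term: 0.0175·15.7^0.57·exp(0.008·77+0.085·24.2) = 1.218
  r_corr = 0.3704 + 1.218 = 1.588 μm/a
carbon steel: temperature factor f = -0.054·(14.2) = -0.7668
  Pd branch = 1.77·Pd^0.52·e^(0.02·RH+f) = 10.15 μm/a
  Cl⁻ term: 0.102·15.7^0.62·exp(0.033·77+0.04·24.2) = 18.79
  sum: 10.15 + 18.79 → r_corr = 28.94 μm/a
copper: f(T) = -0.080·(T−10) [T>10 °C] = -1.1360
  Pd branch = 0.0053·Pd^0.26·e^(0.059·RH+f) = 0.2602 μm/a
  Cl⁻ term: 0.01025·15.7^0.27·exp(0.036·77+0.049·24.2) = 1.128
  sum: 0.2602 + 1.128 → r_corr = 1.389 μm/a
Ordering by μm/a: carbon steel (28.9) > zinc (1.59) > copper (1.39)

["carbon steel", "zinc", "copper"]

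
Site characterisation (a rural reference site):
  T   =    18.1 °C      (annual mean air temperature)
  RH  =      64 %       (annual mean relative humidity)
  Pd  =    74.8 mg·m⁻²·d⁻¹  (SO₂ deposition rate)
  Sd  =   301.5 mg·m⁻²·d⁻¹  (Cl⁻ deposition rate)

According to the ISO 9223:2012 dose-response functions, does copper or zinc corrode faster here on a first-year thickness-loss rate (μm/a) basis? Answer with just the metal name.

zinc

copper: temperature factor f = -0.080·(8.1) = -0.6480
  SO₂ term: 0.0053·74.8^0.26·exp(0.059·64-0.6480) = 0.3715
  Sd branch = 0.01025·Sd^0.27·e^(0.036·RH+0.049·T) = 1.164 μm/a
  sum: 0.3715 + 1.164 → r_corr = 1.535 μm/a
zinc: f(T) = -0.071·(T−10) [T>10 °C] = -0.5751
  Pd branch = 0.0129·Pd^0.44·e^(0.046·RH+f) = 0.9203 μm/a
  Cl⁻ term: 0.0175·301.5^0.57·exp(0.008·64+0.085·18.1) = 3.522
  r_corr = 0.9203 + 3.522 = 4.442 μm/a
Ordering by μm/a: zinc (4.44) > copper (1.54)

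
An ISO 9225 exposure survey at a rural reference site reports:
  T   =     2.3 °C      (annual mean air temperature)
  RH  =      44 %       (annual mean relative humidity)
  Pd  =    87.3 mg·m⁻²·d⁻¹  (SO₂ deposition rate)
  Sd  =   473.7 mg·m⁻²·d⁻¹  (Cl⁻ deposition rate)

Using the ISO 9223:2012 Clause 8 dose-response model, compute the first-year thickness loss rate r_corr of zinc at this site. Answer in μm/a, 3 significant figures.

r_corr = 1.53 μm/a

zinc: T≤10 °C ⇒ hinge +0.038·(2.3−10) = -0.2926
  SO₂ term: 0.0129·87.3^0.44·exp(0.046·44-0.2926) = 0.5207
  Sd branch = 0.0175·Sd^0.57·e^(0.008·RH+0.085·T) = 1.014 μm/a
  r_corr = 0.5207 + 1.014 = 1.534 μm/a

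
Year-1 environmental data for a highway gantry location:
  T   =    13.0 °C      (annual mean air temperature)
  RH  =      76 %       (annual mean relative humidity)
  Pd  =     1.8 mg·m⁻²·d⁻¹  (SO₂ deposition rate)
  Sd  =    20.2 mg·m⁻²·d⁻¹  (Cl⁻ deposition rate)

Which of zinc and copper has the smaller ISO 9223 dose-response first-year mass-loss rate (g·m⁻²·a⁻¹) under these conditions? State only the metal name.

zinc: temperature factor f = -0.071·(3.0) = -0.2130
  SO₂ term: 0.0129·1.8^0.44·exp(0.046·76-0.2130) = 0.4453
  Cl⁻ term: 0.0175·20.2^0.57·exp(0.008·76+0.085·13.0) = 0.5383
  sum: 0.4453 + 0.5383 → r_corr = 0.9837 μm/a
  mass loss = 0.9837 μm/a × 7.14 g/cm³ = 7.023 g·m⁻²·a⁻¹
copper: temperature factor f = -0.080·(3.0) = -0.2400
  Pd branch = 0.0053·Pd^0.26·e^(0.059·RH+f) = 0.4303 μm/a
  Sd branch = 0.01025·Sd^0.27·e^(0.036·RH+0.049·T) = 0.673 μm/a
  sum: 0.4303 + 0.673 → r_corr = 1.103 μm/a
  mass loss = 1.103 μm/a × 8.96 g/cm³ = 9.886 g·m⁻²·a⁻¹
Ordering by g·m⁻²·a⁻¹: copper (9.89) > zinc (7.02)

zinc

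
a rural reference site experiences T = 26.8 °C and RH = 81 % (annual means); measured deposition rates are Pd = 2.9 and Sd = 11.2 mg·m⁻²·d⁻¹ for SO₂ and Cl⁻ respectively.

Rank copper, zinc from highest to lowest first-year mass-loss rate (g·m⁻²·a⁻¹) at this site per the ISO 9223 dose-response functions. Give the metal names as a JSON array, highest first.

copper: f(T) = -0.080·(T−10) [T>10 °C] = -1.3440
  sulphur-dioxide contribution → 0.2169 μm/a
  chloride contribution → 1.351 μm/a
  total first-year rate 1.568 μm/a
  mass loss = 1.568 μm/a × 8.96 g/cm³ = 14.05 g·m⁻²·a⁻¹
zinc: f(T) = -0.071·(T−10) [T>10 °C] = -1.1928
  sulphur-dioxide contribution → 0.2595 μm/a
  chloride contribution → 1.294 μm/a
  total first-year rate 1.553 μm/a
  mass loss = 1.553 μm/a × 7.14 g/cm³ = 11.09 g·m⁻²·a⁻¹
Ordering by g·m⁻²·a⁻¹: copper (14.1) > zinc (11.1)

["copper", "zinc"]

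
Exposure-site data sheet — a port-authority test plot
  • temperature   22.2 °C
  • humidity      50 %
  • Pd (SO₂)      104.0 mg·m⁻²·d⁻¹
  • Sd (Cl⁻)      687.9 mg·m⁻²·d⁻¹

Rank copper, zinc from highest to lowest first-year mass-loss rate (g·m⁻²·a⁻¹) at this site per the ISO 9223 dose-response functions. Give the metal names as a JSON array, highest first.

copper: f(T) = -0.080·(T−10) [T>10 °C] = -0.9760
  sulphur-dioxide contribution → 0.1276 μm/a
  chloride contribution → 1.074 μm/a
  total first-year rate 1.202 μm/a
  mass loss = 1.202 μm/a × 8.96 g/cm³ = 10.77 g·m⁻²·a⁻¹
zinc: T>10 °C ⇒ hinge -0.071·(22.2−10) = -0.8662
  sulphur-dioxide contribution → 0.4176 μm/a
  chloride contribution → 7.139 μm/a
  ⇒ r_corr(zinc) = 7.557 μm/a
  mass loss = 7.557 μm/a × 7.14 g/cm³ = 53.96 g·m⁻²·a⁻¹
Ordering by g·m⁻²·a⁻¹: zinc (54) > copper (10.8)

["zinc", "copper"]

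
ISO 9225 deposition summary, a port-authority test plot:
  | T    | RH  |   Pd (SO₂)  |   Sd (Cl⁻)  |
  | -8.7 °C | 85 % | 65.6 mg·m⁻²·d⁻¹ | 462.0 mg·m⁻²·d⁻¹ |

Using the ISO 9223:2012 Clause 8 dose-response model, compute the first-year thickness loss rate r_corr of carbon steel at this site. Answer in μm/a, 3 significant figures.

r_corr = 58.6 μm/a

carbon steel: T≤10 °C ⇒ hinge +0.150·(-8.7−10) = -2.8050
  sulphur-dioxide contribution → 5.163 μm/a
  chloride contribution → 53.42 μm/a
  total first-year rate 58.59 μm/a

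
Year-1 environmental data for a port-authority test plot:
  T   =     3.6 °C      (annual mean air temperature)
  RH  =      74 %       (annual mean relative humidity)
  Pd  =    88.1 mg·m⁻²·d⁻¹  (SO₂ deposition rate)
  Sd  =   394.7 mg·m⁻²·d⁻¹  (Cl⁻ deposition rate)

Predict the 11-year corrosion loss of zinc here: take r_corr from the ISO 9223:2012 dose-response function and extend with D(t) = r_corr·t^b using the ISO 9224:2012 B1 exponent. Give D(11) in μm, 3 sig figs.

D(11) = 24.4 μm

zinc: f(T) = +0.038·(T−10) [T≤10 °C] = -0.2432
  sulphur-dioxide contribution → 2.183 μm/a
  chloride contribution → 1.297 μm/a
  ⇒ r_corr(zinc) = 3.48 μm/a
Long-term exponent b (ISO 9224 Table 2, B1) = 0.813
  D(11) = 3.48 × 11^0.813 = 3.48 × 7.025 = 24.45 μm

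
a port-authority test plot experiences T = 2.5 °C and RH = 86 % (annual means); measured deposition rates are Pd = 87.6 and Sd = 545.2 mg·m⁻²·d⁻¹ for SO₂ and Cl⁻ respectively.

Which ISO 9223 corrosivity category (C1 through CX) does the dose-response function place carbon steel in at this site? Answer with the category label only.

C5

carbon steel: f(T) = +0.150·(T−10) [T≤10 °C] = -1.1250
  SO₂ term: 1.77·87.6^0.52·exp(0.02·86-1.1250) = 32.85
  Sd branch = 0.102·Sd^0.62·e^(0.033·RH+0.04·T) = 95.77 μm/a
  sum: 32.85 + 95.77 → r_corr = 128.6 μm/a
129 μm/a falls in (80, 200] for carbon steel → category C5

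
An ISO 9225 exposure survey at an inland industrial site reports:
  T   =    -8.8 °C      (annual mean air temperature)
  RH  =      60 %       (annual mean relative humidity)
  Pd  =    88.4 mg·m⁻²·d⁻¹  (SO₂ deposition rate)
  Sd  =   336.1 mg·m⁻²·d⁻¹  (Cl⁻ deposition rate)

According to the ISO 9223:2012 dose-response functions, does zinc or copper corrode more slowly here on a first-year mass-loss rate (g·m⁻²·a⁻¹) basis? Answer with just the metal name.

copper

zinc: temperature factor f = +0.038·(-18.8) = -0.7144
  sulphur-dioxide contribution → 0.7168 μm/a
  chloride contribution → 0.3688 μm/a
  ⇒ r_corr(zinc) = 1.086 μm/a
  mass loss = 1.086 μm/a × 7.14 g/cm³ = 7.751 g·m⁻²·a⁻¹
copper: temperature factor f = +0.126·(-18.8) = -2.3688
  sulphur-dioxide contribution → 0.05483 μm/a
  chloride contribution → 0.2778 μm/a
  ⇒ r_corr(copper) = 0.3326 μm/a
  mass loss = 0.3326 μm/a × 8.96 g/cm³ = 2.98 g·m⁻²·a⁻¹
Ordering by g·m⁻²·a⁻¹: zinc (7.75) > copper (2.98)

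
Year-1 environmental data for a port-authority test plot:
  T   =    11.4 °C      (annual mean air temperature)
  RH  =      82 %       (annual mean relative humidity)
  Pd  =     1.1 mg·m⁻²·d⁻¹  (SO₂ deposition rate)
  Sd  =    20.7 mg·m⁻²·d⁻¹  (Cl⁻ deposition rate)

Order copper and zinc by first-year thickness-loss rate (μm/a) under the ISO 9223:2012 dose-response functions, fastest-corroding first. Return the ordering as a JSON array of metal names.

copper: T>10 °C ⇒ hinge -0.080·(11.4−10) = -0.1120
  sulphur-dioxide contribution → 0.6131 μm/a
  chloride contribution → 0.7774 μm/a
  ⇒ r_corr(copper) = 1.391 μm/a
zinc: f(T) = -0.071·(T−10) [T>10 °C] = -0.0994
  sulphur-dioxide contribution → 0.5294 μm/a
  chloride contribution → 0.4999 μm/a
  total first-year rate 1.029 μm/a
Ordering by μm/a: copper (1.39) > zinc (1.03)

["copper", "zinc"]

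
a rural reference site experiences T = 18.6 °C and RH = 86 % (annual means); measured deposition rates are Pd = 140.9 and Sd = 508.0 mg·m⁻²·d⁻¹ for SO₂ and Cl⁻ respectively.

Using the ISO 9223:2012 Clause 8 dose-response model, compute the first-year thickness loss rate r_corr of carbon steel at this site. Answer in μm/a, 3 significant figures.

carbon steel: temperature factor f = -0.054·(8.6) = -0.4644
  SO₂ term: 1.77·140.9^0.52·exp(0.02·86-0.4644) = 81.42
  Sd branch = 0.102·Sd^0.62·e^(0.033·RH+0.04·T) = 174.5 μm/a
  sum: 81.42 + 174.5 → r_corr = 255.9 μm/a

r_corr = 256 μm/a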